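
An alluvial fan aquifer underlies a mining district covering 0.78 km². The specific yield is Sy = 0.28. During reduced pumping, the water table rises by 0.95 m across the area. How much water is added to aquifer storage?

ΔV ≈ 2.07 × 10^5 m³

A = 0.78 km² = 7.8 × 10^5 m²
ΔV = Sy × A × Δh = 0.28 × 7.8 × 10^5 m² × 0.95 m = 2.075 × 10^5 m³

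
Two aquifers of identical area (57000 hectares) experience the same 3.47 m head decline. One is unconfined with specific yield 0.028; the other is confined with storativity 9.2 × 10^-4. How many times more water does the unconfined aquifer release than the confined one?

A = 57000 hectares = 5.7 × 10^8 m²
Unconfined: ΔV_u = Sy × A × Δh = 0.028 × 5.7 × 10^8 × 3.47 = 5.538 × 10^7 m³
Confined: ΔV_c = S × A × Δh = 9.2 × 10^-4 × 5.7 × 10^8 × 3.47 = 1.82 × 10^6 m³
Ratio = ΔV_u / ΔV_c = Sy / S = 0.028 / 9.2 × 10^-4 = 30.43

ΔV_u / ΔV_c ≈ 30.4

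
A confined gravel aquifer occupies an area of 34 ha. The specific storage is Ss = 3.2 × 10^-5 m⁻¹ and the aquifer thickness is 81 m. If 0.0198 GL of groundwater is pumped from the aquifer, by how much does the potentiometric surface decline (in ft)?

Δh ≈ 73.7 ft

S = Ss × b = 3.2 × 10^-5 m⁻¹ × 81 m = 2.592 × 10^-3
A = 34 ha = 3.4 × 10^5 m²
ΔV = 0.0198 GL = 19800 m³
Δh = ΔV / (S × A) = 19800 m³ / (0.002592 × 3.4 × 10^5 m²) = 22.47 m
Δh = 22.47 m = 73.71 ft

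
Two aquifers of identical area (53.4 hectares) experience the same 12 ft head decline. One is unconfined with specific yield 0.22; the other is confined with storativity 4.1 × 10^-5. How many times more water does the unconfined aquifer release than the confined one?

ΔV_u / ΔV_c ≈ 5370

A = 53.4 hectares = 5.34 × 10^5 m²
Δh = 12 ft = 3.658 m
Unconfined: ΔV_u = Sy × A × Δh = 0.22 × 5.34 × 10^5 × 3.658 = 4.297 × 10^5 m³
Confined: ΔV_c = S × A × Δh = 4.1 × 10^-5 × 5.34 × 10^5 × 3.658 = 80.08 m³
Ratio = ΔV_u / ΔV_c = Sy / S = 0.22 / 4.1 × 10^-5 = 5366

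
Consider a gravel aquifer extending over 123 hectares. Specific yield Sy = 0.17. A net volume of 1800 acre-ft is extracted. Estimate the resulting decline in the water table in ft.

Δh ≈ 34.8 ft

A = 123 hectares = 1.23 × 10^6 m²
ΔV = 1800 acre-ft = 2.22 × 10^6 m³
Δh = ΔV / (Sy × A) = 2.22 × 10^6 m³ / (0.17 × 1.23 × 10^6 m²) = 10.62 m
Δh = 10.62 m = 34.84 ft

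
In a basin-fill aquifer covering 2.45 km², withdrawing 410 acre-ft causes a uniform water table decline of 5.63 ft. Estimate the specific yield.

Sy ≈ 0.12

A = 2.45 km² = 2.45 × 10^6 m²
Δh = 5.63 ft = 1.716 m
ΔV = 410 acre-ft = 5.057 × 10^5 m³
Sy = ΔV / (A × Δh) = 5.057 × 10^5 m³ / (2.45 × 10^6 m² × 1.716 m) = 0.1203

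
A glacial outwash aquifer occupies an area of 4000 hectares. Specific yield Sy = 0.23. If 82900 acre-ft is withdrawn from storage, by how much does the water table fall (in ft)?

Δh ≈ 36.5 ft

A = 4000 hectares = 4 × 10^7 m²
ΔV = 82900 acre-ft = 1.023 × 10^8 m³
Δh = ΔV / (Sy × A) = 1.023 × 10^8 m³ / (0.23 × 4 × 10^7 m²) = 11.11 m
Δh = 11.11 m = 36.47 ft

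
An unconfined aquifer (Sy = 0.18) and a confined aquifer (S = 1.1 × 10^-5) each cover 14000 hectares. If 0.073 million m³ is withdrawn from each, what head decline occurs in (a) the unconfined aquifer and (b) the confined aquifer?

Δh_u ≈ 0.0029 m; Δh_c ≈ 47.4 m

A = 14000 hectares = 1.4 × 10^8 m²
ΔV = 0.073 million m³ = 73000 m³
Unconfined: Δh_u = ΔV/(Sy·A) = 73000/(0.18 × 1.4 × 10^8) = 0.002897 m
Confined: Δh_c = ΔV/(S·A) = 73000/(1.1 × 10^-5 × 1.4 × 10^8) = 47.4 m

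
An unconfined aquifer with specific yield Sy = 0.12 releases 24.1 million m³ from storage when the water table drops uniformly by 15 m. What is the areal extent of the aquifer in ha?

A ≈ 1340 ha

ΔV = 24.1 million m³ = 2.41 × 10^7 m³
A = ΔV / (Sy × Δh) = 2.41 × 10^7 / (0.12 × 15) = 1.339 × 10^7 m²
A = 1.339 × 10^7 m² = 1339 ha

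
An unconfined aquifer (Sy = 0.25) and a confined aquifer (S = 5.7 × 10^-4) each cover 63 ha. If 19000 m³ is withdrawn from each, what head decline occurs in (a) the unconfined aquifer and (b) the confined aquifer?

A = 63 ha = 6.3 × 10^5 m²
Unconfined: Δh_u = ΔV/(Sy·A) = 19000/(0.25 × 6.3 × 10^5) = 0.1206 m
Confined: Δh_c = ΔV/(S·A) = 19000/(5.7 × 10^-4 × 6.3 × 10^5) = 52.91 m

Δh_u ≈ 0.121 m; Δh_c ≈ 52.9 m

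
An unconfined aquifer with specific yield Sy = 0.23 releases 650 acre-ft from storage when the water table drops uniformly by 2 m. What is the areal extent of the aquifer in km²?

ΔV = 650 acre-ft = 8.018 × 10^5 m³
A = ΔV / (Sy × Δh) = 8.018 × 10^5 / (0.23 × 2) = 1.743 × 10^6 m²
A = 1.743 × 10^6 m² = 1.743 km²

A ≈ 1.74 km²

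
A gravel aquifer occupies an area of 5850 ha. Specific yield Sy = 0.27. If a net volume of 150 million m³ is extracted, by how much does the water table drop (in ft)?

Δh ≈ 31.2 ft

A = 5850 ha = 5.85 × 10^7 m²
ΔV = 150 million m³ = 1.5 × 10^8 m³
Δh = ΔV / (Sy × A) = 1.5 × 10^8 m³ / (0.27 × 5.85 × 10^7 m²) = 9.497 m
Δh = 9.497 m = 31.16 ft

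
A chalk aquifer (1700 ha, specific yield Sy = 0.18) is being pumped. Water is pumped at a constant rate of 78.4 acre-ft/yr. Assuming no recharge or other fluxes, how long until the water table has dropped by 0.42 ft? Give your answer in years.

A = 1700 ha = 1.7 × 10^7 m²
Δh = 0.42 ft = 0.128 m
ΔV = Sy × A × Δh = 0.18 × 1.7 × 10^7 × 0.128 = 3.917 × 10^5 m³
Q = 78.4 acre-ft/yr = 264.9 m³/d
t = ΔV / Q = 3.917 × 10^5 m³ / 264.9 m³/d = 1479 d
t = 1479 d ≈ 4.051 years

t ≈ 4.05 years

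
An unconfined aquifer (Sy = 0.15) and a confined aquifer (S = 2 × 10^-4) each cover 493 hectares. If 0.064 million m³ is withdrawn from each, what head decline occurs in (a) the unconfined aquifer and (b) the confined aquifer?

A = 493 hectares = 4.93 × 10^6 m²
ΔV = 0.064 million m³ = 64000 m³
Unconfined: Δh_u = ΔV/(Sy·A) = 64000/(0.15 × 4.93 × 10^6) = 0.08654 m
Confined: Δh_c = ΔV/(S·A) = 64000/(2 × 10^-4 × 4.93 × 10^6) = 64.91 m

Δh_u ≈ 0.0865 m; Δh_c ≈ 64.9 m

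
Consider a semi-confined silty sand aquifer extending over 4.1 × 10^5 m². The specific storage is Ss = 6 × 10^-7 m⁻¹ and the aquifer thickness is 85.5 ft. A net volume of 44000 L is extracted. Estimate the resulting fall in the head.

Δh ≈ 6.86 m

b = 85.5 ft = 26.06 m
S = Ss × b = 6 × 10^-7 m⁻¹ × 26.06 m = 1.564 × 10^-5
ΔV = 44000 L = 44 m³
Δh = ΔV / (S × A) = 44 m³ / (1.564 × 10^-5 × 4.1 × 10^5 m²) = 6.863 m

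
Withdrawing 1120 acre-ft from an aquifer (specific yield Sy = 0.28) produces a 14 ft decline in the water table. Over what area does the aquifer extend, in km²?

A ≈ 1.16 km²

Δh = 14 ft = 4.267 m
ΔV = 1120 acre-ft = 1.381 × 10^6 m³
A = ΔV / (Sy × Δh) = 1.381 × 10^6 / (0.28 × 4.267) = 1.156 × 10^6 m²
A = 1.156 × 10^6 m² = 1.156 km²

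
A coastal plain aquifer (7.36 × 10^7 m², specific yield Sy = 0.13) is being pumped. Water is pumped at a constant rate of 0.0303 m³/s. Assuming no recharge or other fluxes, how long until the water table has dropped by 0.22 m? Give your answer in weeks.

ΔV = Sy × A × Δh = 0.13 × 7.36 × 10^7 × 0.22 = 2.105 × 10^6 m³
Q = 0.0303 m³/s = 2618 m³/d
t = ΔV / Q = 2.105 × 10^6 m³ / 2618 m³/d = 804.1 d
t = 804.1 d ≈ 114.9 weeks

t ≈ 115 weeks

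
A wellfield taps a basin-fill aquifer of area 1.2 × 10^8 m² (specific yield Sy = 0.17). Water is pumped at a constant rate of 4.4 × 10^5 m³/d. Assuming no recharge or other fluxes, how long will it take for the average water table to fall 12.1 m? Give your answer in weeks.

ΔV = Sy × A × Δh = 0.17 × 1.2 × 10^8 × 12.1 = 2.468 × 10^8 m³
t = ΔV / Q = 2.468 × 10^8 m³ / 4.4 × 10^5 m³/d = 561 d
t = 561 d ≈ 80.14 weeks

t ≈ 80.1 weeks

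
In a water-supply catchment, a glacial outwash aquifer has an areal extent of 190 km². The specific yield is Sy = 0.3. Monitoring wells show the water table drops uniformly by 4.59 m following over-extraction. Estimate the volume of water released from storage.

ΔV ≈ 2.62 × 10^8 m³

A = 190 km² = 1.9 × 10^8 m²
ΔV = Sy × A × Δh = 0.3 × 1.9 × 10^8 m² × 4.59 m = 2.616 × 10^8 m³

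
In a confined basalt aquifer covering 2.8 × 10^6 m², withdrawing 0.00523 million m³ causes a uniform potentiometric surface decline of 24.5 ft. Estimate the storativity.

Δh = 24.5 ft = 7.468 m
ΔV = 0.00523 million m³ = 5230 m³
S = ΔV / (A × Δh) = 5230 m³ / (2.8 × 10^6 m² × 7.468 m) = 2.501 × 10^-4

S ≈ 2.5 × 10^-4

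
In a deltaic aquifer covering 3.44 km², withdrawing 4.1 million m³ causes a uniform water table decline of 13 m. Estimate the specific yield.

Sy ≈ 0.092

A = 3.44 km² = 3.44 × 10^6 m²
ΔV = 4.1 million m³ = 4.1 × 10^6 m³
Sy = ΔV / (A × Δh) = 4.1 × 10^6 m³ / (3.44 × 10^6 m² × 13 m) = 0.09168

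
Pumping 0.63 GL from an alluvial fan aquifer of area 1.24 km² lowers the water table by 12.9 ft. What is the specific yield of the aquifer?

A = 1.24 km² = 1.24 × 10^6 m²
Δh = 12.9 ft = 3.932 m
ΔV = 0.63 GL = 6.3 × 10^5 m³
Sy = ΔV / (A × Δh) = 6.3 × 10^5 m³ / (1.24 × 10^6 m² × 3.932 m) = 0.1292

Sy ≈ 0.13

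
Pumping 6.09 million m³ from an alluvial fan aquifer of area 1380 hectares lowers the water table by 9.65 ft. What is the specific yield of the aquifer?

Sy ≈ 0.15

A = 1380 hectares = 1.38 × 10^7 m²
Δh = 9.65 ft = 2.941 m
ΔV = 6.09 million m³ = 6.09 × 10^6 m³
Sy = ΔV / (A × Δh) = 6.09 × 10^6 m³ / (1.38 × 10^7 m² × 2.941 m) = 0.15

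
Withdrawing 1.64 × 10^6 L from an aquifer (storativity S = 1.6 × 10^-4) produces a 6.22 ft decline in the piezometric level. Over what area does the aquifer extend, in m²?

Δh = 6.22 ft = 1.896 m
ΔV = 1.64 × 10^6 L = 1640 m³
A = ΔV / (S × Δh) = 1640 / (1.6 × 10^-4 × 1.896) = 5.407 × 10^6 m²

A ≈ 5.41 × 10^6 m²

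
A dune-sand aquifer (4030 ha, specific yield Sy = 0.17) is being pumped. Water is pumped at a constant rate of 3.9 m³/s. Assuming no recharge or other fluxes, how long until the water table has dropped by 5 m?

A = 4030 ha = 4.03 × 10^7 m²
ΔV = Sy × A × Δh = 0.17 × 4.03 × 10^7 × 5 = 3.426 × 10^7 m³
Q = 3.9 m³/s = 3.37 × 10^5 m³/d
t = ΔV / Q = 3.426 × 10^7 m³ / 3.37 × 10^5 m³/d = 101.7 d

t ≈ 102 days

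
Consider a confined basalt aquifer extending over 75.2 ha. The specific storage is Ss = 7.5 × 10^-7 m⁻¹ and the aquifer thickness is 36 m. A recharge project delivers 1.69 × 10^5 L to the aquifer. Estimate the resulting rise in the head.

Δh ≈ 8.32 m

S = Ss × b = 7.5 × 10^-7 m⁻¹ × 36 m = 2.7 × 10^-5
A = 75.2 ha = 7.52 × 10^5 m²
ΔV = 1.69 × 10^5 L = 169 m³
Δh = ΔV / (S × A) = 169 m³ / (2.7 × 10^-5 × 7.52 × 10^5 m²) = 8.323 m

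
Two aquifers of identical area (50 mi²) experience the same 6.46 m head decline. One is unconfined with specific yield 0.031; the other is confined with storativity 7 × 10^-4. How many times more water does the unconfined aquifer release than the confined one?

A = 50 mi² = 1.295 × 10^8 m²
Unconfined: ΔV_u = Sy × A × Δh = 0.031 × 1.295 × 10^8 × 6.46 = 2.593 × 10^7 m³
Confined: ΔV_c = S × A × Δh = 7 × 10^-4 × 1.295 × 10^8 × 6.46 = 5.856 × 10^5 m³
Ratio = ΔV_u / ΔV_c = Sy / S = 0.031 / 7 × 10^-4 = 44.29

ΔV_u / ΔV_c ≈ 44.3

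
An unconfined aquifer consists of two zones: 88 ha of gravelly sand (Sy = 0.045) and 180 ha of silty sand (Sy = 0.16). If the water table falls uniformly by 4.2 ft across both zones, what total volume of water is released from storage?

A₁ = 88 ha = 8.8 × 10^5 m²; A₂ = 180 ha = 1.8 × 10^6 m²
Δh = 4.2 ft = 1.28 m
ΔV₁ = 0.045 × 8.8 × 10^5 × 1.28 = 50690 m³
ΔV₂ = 0.16 × 1.8 × 10^6 × 1.28 = 3.687 × 10^5 m³
ΔV = ΔV₁ + ΔV₂ = 4.194 × 10^5 m³

ΔV ≈ 4.19 × 10^5 m³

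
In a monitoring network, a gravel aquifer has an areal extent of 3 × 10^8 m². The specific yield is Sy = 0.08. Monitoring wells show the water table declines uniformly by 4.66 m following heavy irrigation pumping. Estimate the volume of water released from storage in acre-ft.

ΔV = Sy × A × Δh = 0.08 × 3 × 10^8 m² × 4.66 m = 1.118 × 10^8 m³
ΔV = 1.118 × 10^8 m³ = 90670 acre-ft

ΔV ≈ 90700 acre-ft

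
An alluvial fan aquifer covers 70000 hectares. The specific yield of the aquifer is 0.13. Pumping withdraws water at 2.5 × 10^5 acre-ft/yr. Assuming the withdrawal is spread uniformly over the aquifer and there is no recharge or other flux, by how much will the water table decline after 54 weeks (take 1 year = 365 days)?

Δh ≈ 3.51 m

A = 70000 hectares = 7 × 10^8 m²
Q = 2.5 × 10^5 acre-ft/yr = 8.449 × 10^5 m³/d
t = 54 weeks = 378 d
ΔV = Q × t = 8.449 × 10^5 m³/d × 378 d = 3.194 × 10^8 m³
Δh = ΔV / (Sy × A) = 3.194 × 10^8 / (0.13 × 7 × 10^8) = 3.509 m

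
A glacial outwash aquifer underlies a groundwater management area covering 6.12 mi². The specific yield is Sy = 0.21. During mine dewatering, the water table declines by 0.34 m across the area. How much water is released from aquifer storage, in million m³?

A = 6.12 mi² = 1.585 × 10^7 m²
ΔV = Sy × A × Δh = 0.21 × 1.585 × 10^7 m² × 0.34 m = 1.132 × 10^6 m³
ΔV = 1.132 × 10^6 m³ = 1.132 million m³

ΔV ≈ 1.13 million m³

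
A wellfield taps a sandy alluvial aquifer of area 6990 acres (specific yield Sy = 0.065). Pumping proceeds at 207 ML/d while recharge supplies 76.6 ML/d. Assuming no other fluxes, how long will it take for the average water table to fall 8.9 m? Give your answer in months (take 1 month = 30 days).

t ≈ 4.18 months

A = 6990 acres = 2.829 × 10^7 m²
ΔV = Sy × A × Δh = 0.065 × 2.829 × 10^7 × 8.9 = 1.636 × 10^7 m³
Net withdrawal = 207 − 76.6 = 130.4 ML/d = 1.304 × 10^5 m³/d
t = ΔV / Q = 1.636 × 10^7 m³ / 1.304 × 10^5 m³/d = 125.5 d
t = 125.5 d ≈ 4.183 months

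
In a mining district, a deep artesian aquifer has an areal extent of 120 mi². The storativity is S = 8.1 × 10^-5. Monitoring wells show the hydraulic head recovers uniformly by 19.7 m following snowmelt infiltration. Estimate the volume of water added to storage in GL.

A = 120 mi² = 3.108 × 10^8 m²
ΔV = S × A × Δh = 8.1 × 10^-5 × 3.108 × 10^8 m² × 19.7 m = 4.959 × 10^5 m³
ΔV = 4.959 × 10^5 m³ = 0.4959 GL

ΔV ≈ 0.496 GL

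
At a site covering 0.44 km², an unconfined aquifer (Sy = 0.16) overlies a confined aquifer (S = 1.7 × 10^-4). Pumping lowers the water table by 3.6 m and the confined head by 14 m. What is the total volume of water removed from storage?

A = 0.44 km² = 4.4 × 10^5 m²
Unconfined: ΔV_u = Sy × A × Δh_u = 0.16 × 4.4 × 10^5 × 3.6 = 2.534 × 10^5 m³
Confined: ΔV_c = S × A × Δh_c = 1.7 × 10^-4 × 4.4 × 10^5 × 14 = 1047 m³
Total ΔV = 2.534 × 10^5 + 1047 = 2.545 × 10^5 m³

ΔV ≈ 2.54 × 10^5 m³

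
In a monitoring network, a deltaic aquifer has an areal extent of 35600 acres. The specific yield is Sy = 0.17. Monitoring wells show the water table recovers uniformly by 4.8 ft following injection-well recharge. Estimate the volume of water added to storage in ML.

A = 35600 acres = 1.441 × 10^8 m²
Δh = 4.8 ft = 1.463 m
ΔV = Sy × A × Δh = 0.17 × 1.441 × 10^8 m² × 1.463 m = 3.583 × 10^7 m³
ΔV = 3.583 × 10^7 m³ = 35830 ML

ΔV ≈ 35800 ML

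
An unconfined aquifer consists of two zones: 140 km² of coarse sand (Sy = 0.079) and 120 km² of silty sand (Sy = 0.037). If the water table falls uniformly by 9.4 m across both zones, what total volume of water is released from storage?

ΔV ≈ 1.46 × 10^8 m³

A₁ = 140 km² = 1.4 × 10^8 m²; A₂ = 120 km² = 1.2 × 10^8 m²
ΔV₁ = 0.079 × 1.4 × 10^8 × 9.4 = 1.04 × 10^8 m³
ΔV₂ = 0.037 × 1.2 × 10^8 × 9.4 = 4.174 × 10^7 m³
ΔV = ΔV₁ + ΔV₂ = 1.457 × 10^8 m³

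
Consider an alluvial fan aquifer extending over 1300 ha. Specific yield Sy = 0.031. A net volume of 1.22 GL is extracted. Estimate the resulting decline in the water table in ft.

A = 1300 ha = 1.3 × 10^7 m²
ΔV = 1.22 GL = 1.22 × 10^6 m³
Δh = ΔV / (Sy × A) = 1.22 × 10^6 m³ / (0.031 × 1.3 × 10^7 m²) = 3.027 m
Δh = 3.027 m = 9.932 ft

Δh ≈ 9.93 ft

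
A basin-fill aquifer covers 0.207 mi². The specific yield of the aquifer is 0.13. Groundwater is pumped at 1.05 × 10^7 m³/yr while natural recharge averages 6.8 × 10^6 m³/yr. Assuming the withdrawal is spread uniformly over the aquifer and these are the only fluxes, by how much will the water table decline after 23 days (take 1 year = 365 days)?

A = 0.207 mi² = 5.361 × 10^5 m²
Net abstraction = 1.05 × 10^7 − 6.8 × 10^6 = 3.7 × 10^6 m³/yr
Q_net = 3.7 × 10^6 m³/yr = 10140 m³/d
ΔV = Q × t = 10140 m³/d × 23 d = 2.332 × 10^5 m³
Δh = ΔV / (Sy × A) = 2.332 × 10^5 / (0.13 × 5.361 × 10^5) = 3.345 m

Δh ≈ 3.35 m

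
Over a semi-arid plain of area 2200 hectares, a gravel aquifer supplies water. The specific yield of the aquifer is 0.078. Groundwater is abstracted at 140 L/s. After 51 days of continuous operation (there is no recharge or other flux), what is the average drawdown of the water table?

Δh ≈ 0.359 m

A = 2200 hectares = 2.2 × 10^7 m²
Q = 140 L/s = 12100 m³/d
ΔV = Q × t = 12100 m³/d × 51 d = 6.169 × 10^5 m³
Δh = ΔV / (Sy × A) = 6.169 × 10^5 / (0.078 × 2.2 × 10^7) = 0.3595 m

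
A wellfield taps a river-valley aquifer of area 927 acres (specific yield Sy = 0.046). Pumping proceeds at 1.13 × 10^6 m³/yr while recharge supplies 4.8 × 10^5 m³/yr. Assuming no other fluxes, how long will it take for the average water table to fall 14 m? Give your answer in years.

A = 927 acres = 3.751 × 10^6 m²
ΔV = Sy × A × Δh = 0.046 × 3.751 × 10^6 × 14 = 2.416 × 10^6 m³
Net withdrawal = 1.13 × 10^6 − 4.8 × 10^5 = 6.5 × 10^5 m³/yr = 1781 m³/d
t = ΔV / Q = 2.416 × 10^6 m³ / 1781 m³/d = 1357 d
t = 1357 d ≈ 3.717 years

t ≈ 3.72 years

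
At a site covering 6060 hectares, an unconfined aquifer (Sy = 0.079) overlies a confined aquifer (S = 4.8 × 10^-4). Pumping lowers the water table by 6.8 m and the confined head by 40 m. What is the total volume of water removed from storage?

A = 6060 hectares = 6.06 × 10^7 m²
Unconfined: ΔV_u = Sy × A × Δh_u = 0.079 × 6.06 × 10^7 × 6.8 = 3.255 × 10^7 m³
Confined: ΔV_c = S × A × Δh_c = 4.8 × 10^-4 × 6.06 × 10^7 × 40 = 1.164 × 10^6 m³
Total ΔV = 3.255 × 10^7 + 1.164 × 10^6 = 3.372 × 10^7 m³

ΔV ≈ 3.37 × 10^7 m³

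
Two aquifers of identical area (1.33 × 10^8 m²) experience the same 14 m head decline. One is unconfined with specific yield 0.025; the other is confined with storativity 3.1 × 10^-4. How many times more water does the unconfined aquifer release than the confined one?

ΔV_u / ΔV_c ≈ 80.6

Unconfined: ΔV_u = Sy × A × Δh = 0.025 × 1.33 × 10^8 × 14 = 4.655 × 10^7 m³
Confined: ΔV_c = S × A × Δh = 3.1 × 10^-4 × 1.33 × 10^8 × 14 = 5.772 × 10^5 m³
Ratio = ΔV_u / ΔV_c = Sy / S = 0.025 / 3.1 × 10^-4 = 80.65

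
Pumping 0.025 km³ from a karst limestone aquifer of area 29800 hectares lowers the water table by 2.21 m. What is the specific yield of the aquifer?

Sy ≈ 0.038

A = 29800 hectares = 2.98 × 10^8 m²
ΔV = 0.025 km³ = 2.5 × 10^7 m³
Sy = ΔV / (A × Δh) = 2.5 × 10^7 m³ / (2.98 × 10^8 m² × 2.21 m) = 0.03796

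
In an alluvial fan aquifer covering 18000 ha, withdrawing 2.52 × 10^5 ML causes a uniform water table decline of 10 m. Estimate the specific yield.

A = 18000 ha = 1.8 × 10^8 m²
ΔV = 2.52 × 10^5 ML = 2.52 × 10^8 m³
Sy = ΔV / (A × Δh) = 2.52 × 10^8 m³ / (1.8 × 10^8 m² × 10 m) = 0.14

Sy ≈ 0.14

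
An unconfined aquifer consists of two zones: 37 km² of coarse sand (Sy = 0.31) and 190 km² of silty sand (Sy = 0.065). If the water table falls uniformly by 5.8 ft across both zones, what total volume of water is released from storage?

ΔV ≈ 4.21 × 10^7 m³

A₁ = 37 km² = 3.7 × 10^7 m²; A₂ = 190 km² = 1.9 × 10^8 m²
Δh = 5.8 ft = 1.768 m
ΔV₁ = 0.31 × 3.7 × 10^7 × 1.768 = 2.028 × 10^7 m³
ΔV₂ = 0.065 × 1.9 × 10^8 × 1.768 = 2.183 × 10^7 m³
ΔV = ΔV₁ + ΔV₂ = 4.211 × 10^7 m³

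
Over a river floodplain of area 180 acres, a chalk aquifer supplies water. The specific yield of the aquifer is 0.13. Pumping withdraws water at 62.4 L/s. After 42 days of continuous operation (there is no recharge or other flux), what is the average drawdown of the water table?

Δh ≈ 2.39 m

A = 180 acres = 7.284 × 10^5 m²
Q = 62.4 L/s = 5391 m³/d
ΔV = Q × t = 5391 m³/d × 42 d = 2.264 × 10^5 m³
Δh = ΔV / (Sy × A) = 2.264 × 10^5 / (0.13 × 7.284 × 10^5) = 2.391 m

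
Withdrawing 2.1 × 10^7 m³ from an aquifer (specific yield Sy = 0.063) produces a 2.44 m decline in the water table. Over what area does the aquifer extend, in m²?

A = ΔV / (Sy × Δh) = 2.1 × 10^7 / (0.063 × 2.44) = 1.366 × 10^8 m²

A ≈ 1.37 × 10^8 m²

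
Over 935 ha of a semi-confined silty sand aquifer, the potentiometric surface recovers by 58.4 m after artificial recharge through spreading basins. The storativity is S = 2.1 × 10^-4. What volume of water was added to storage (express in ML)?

A = 935 ha = 9.35 × 10^6 m²
ΔV = S × A × Δh = 2.1 × 10^-4 × 9.35 × 10^6 m² × 58.4 m = 1.147 × 10^5 m³
ΔV = 1.147 × 10^5 m³ = 114.7 ML

ΔV ≈ 115 ML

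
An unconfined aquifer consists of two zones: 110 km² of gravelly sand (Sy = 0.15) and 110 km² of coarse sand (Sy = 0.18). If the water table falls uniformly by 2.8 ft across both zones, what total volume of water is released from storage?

ΔV ≈ 3.1 × 10^7 m³

A₁ = 110 km² = 1.1 × 10^8 m²; A₂ = 110 km² = 1.1 × 10^8 m²
Δh = 2.8 ft = 0.8534 m
ΔV₁ = 0.15 × 1.1 × 10^8 × 0.8534 = 1.408 × 10^7 m³
ΔV₂ = 0.18 × 1.1 × 10^8 × 0.8534 = 1.69 × 10^7 m³
ΔV = ΔV₁ + ΔV₂ = 3.098 × 10^7 m³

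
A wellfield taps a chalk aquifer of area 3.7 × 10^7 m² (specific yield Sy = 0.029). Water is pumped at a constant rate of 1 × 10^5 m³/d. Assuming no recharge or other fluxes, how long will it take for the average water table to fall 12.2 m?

ΔV = Sy × A × Δh = 0.029 × 3.7 × 10^7 × 12.2 = 1.309 × 10^7 m³
t = ΔV / Q = 1.309 × 10^7 m³ / 1 × 10^5 m³/d = 130.9 d

t ≈ 131 days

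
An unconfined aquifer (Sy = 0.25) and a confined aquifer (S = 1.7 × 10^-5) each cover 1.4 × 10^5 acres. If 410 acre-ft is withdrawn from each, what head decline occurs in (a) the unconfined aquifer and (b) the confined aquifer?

Δh_u ≈ 0.00357 m; Δh_c ≈ 52.5 m

A = 1.4 × 10^5 acres = 5.666 × 10^8 m²
ΔV = 410 acre-ft = 5.057 × 10^5 m³
Unconfined: Δh_u = ΔV/(Sy·A) = 5.057 × 10^5/(0.25 × 5.666 × 10^8) = 0.003571 m
Confined: Δh_c = ΔV/(S·A) = 5.057 × 10^5/(1.7 × 10^-5 × 5.666 × 10^8) = 52.51 m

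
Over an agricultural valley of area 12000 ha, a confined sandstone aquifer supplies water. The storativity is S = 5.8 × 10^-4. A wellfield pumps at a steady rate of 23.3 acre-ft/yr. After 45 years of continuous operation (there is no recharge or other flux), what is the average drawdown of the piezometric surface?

A = 12000 ha = 1.2 × 10^8 m²
Q = 23.3 acre-ft/yr = 78.74 m³/d
t = 45 years = 16420 d
ΔV = Q × t = 78.74 m³/d × 16420 d = 1.293 × 10^6 m³
Δh = ΔV / (S × A) = 1.293 × 10^6 / (5.8 × 10^-4 × 1.2 × 10^8) = 18.58 m

Δh ≈ 18.6 m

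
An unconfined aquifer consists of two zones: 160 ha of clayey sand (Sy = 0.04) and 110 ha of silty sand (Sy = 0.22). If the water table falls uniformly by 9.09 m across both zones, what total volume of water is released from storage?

ΔV ≈ 2.78 × 10^6 m³

A₁ = 160 ha = 1.6 × 10^6 m²; A₂ = 110 ha = 1.1 × 10^6 m²
ΔV₁ = 0.04 × 1.6 × 10^6 × 9.09 = 5.818 × 10^5 m³
ΔV₂ = 0.22 × 1.1 × 10^6 × 9.09 = 2.2 × 10^6 m³
ΔV = ΔV₁ + ΔV₂ = 2.782 × 10^6 m³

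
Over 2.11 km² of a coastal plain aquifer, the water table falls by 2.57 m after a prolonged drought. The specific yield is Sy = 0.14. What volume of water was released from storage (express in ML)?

A = 2.11 km² = 2.11 × 10^6 m²
ΔV = Sy × A × Δh = 0.14 × 2.11 × 10^6 m² × 2.57 m = 7.592 × 10^5 m³
ΔV = 7.592 × 10^5 m³ = 759.2 ML

ΔV ≈ 759 ML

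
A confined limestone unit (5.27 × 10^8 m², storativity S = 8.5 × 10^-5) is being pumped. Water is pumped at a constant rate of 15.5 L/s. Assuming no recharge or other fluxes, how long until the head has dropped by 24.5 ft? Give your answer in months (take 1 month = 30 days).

Δh = 24.5 ft = 7.468 m
ΔV = S × A × Δh = 8.5 × 10^-5 × 5.27 × 10^8 × 7.468 = 3.345 × 10^5 m³
Q = 15.5 L/s = 1339 m³/d
t = ΔV / Q = 3.345 × 10^5 m³ / 1339 m³/d = 249.8 d
t = 249.8 d ≈ 8.326 months

t ≈ 8.33 months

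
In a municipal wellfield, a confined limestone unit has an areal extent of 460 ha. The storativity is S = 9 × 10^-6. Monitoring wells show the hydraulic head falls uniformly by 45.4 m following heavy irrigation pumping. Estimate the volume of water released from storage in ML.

ΔV ≈ 1.88 ML

A = 460 ha = 4.6 × 10^6 m²
ΔV = S × A × Δh = 9 × 10^-6 × 4.6 × 10^6 m² × 45.4 m = 1880 m³
ΔV = 1880 m³ = 1.88 ML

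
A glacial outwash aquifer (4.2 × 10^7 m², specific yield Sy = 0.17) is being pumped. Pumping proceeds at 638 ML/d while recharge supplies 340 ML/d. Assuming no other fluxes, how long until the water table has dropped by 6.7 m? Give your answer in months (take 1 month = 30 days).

t ≈ 5.35 months

ΔV = Sy × A × Δh = 0.17 × 4.2 × 10^7 × 6.7 = 4.784 × 10^7 m³
Net withdrawal = 638 − 340 = 298 ML/d = 2.98 × 10^5 m³/d
t = ΔV / Q = 4.784 × 10^7 m³ / 2.98 × 10^5 m³/d = 160.5 d
t = 160.5 d ≈ 5.351 months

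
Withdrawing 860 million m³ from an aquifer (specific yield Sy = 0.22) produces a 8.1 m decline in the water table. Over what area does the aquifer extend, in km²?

A ≈ 483 km²

ΔV = 860 million m³ = 8.6 × 10^8 m³
A = ΔV / (Sy × Δh) = 8.6 × 10^8 / (0.22 × 8.1) = 4.826 × 10^8 m²
A = 4.826 × 10^8 m² = 482.6 km²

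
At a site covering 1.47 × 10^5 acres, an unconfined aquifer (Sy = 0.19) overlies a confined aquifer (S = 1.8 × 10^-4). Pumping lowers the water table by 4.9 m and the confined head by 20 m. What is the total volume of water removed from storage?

ΔV ≈ 5.56 × 10^8 m³

A = 1.47 × 10^5 acres = 5.949 × 10^8 m²
Unconfined: ΔV_u = Sy × A × Δh_u = 0.19 × 5.949 × 10^8 × 4.9 = 5.538 × 10^8 m³
Confined: ΔV_c = S × A × Δh_c = 1.8 × 10^-4 × 5.949 × 10^8 × 20 = 2.142 × 10^6 m³
Total ΔV = 5.538 × 10^8 + 2.142 × 10^6 = 5.56 × 10^8 m³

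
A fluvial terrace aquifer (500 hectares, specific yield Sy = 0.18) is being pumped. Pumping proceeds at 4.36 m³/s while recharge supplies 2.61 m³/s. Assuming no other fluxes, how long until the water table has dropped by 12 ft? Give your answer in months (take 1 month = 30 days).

t ≈ 0.726 months

A = 500 hectares = 5 × 10^6 m²
Δh = 12 ft = 3.658 m
ΔV = Sy × A × Δh = 0.18 × 5 × 10^6 × 3.658 = 3.292 × 10^6 m³
Net withdrawal = 4.36 − 2.61 = 1.75 m³/s = 1.512 × 10^5 m³/d
t = ΔV / Q = 3.292 × 10^6 m³ / 1.512 × 10^5 m³/d = 21.77 d
t = 21.77 d ≈ 0.7257 months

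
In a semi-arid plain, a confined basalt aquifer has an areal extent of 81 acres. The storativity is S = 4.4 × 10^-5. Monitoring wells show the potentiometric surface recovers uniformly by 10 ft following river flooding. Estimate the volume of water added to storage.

ΔV ≈ 44 m³

A = 81 acres = 3.278 × 10^5 m²
Δh = 10 ft = 3.048 m
ΔV = S × A × Δh = 4.4 × 10^-5 × 3.278 × 10^5 m² × 3.048 m = 43.96 m³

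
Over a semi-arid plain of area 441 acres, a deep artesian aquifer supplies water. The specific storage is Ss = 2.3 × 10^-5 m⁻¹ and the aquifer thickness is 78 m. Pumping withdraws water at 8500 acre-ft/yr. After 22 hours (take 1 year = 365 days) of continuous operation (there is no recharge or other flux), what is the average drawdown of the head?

Δh ≈ 8.22 m

S = Ss × b = 2.3 × 10^-5 m⁻¹ × 78 m = 1.794 × 10^-3
A = 441 acres = 1.785 × 10^6 m²
Q = 8500 acre-ft/yr = 28720 m³/d
t = 22 hours = 0.9167 d
ΔV = Q × t = 28720 m³/d × 0.9167 d = 26330 m³
Δh = ΔV / (S × A) = 26330 / (0.001794 × 1.785 × 10^6) = 8.224 m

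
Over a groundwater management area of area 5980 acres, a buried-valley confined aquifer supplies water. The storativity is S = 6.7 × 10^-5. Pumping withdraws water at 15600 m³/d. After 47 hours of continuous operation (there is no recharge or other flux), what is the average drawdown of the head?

A = 5980 acres = 2.42 × 10^7 m²
t = 47 hours = 1.958 d
ΔV = Q × t = 15600 m³/d × 1.958 d = 30550 m³
Δh = ΔV / (S × A) = 30550 / (6.7 × 10^-5 × 2.42 × 10^7) = 18.84 m

Δh ≈ 18.8 m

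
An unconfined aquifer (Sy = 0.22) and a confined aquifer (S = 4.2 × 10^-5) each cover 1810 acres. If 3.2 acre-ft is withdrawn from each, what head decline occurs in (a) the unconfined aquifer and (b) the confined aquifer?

Δh_u ≈ 0.00245 m; Δh_c ≈ 12.8 m

A = 1810 acres = 7.325 × 10^6 m²
ΔV = 3.2 acre-ft = 3947 m³
Unconfined: Δh_u = ΔV/(Sy·A) = 3947/(0.22 × 7.325 × 10^6) = 0.002449 m
Confined: Δh_c = ΔV/(S·A) = 3947/(4.2 × 10^-5 × 7.325 × 10^6) = 12.83 m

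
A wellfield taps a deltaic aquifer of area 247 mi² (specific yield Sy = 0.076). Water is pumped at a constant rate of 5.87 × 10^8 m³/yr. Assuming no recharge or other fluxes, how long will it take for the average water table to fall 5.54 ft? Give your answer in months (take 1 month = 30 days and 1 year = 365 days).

A = 247 mi² = 6.397 × 10^8 m²
Δh = 5.54 ft = 1.689 m
ΔV = Sy × A × Δh = 0.076 × 6.397 × 10^8 × 1.689 = 8.21 × 10^7 m³
Q = 5.87 × 10^8 m³/yr = 1.608 × 10^6 m³/d
t = ΔV / Q = 8.21 × 10^7 m³ / 1.608 × 10^6 m³/d = 51.05 d
t = 51.05 d ≈ 1.702 months

t ≈ 1.7 months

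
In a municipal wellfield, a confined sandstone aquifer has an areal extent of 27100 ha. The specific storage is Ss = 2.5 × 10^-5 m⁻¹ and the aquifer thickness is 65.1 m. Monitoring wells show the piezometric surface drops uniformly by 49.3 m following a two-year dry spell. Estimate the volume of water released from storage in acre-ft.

S = Ss × b = 2.5 × 10^-5 m⁻¹ × 65.1 m = 1.627 × 10^-3
A = 27100 ha = 2.71 × 10^8 m²
ΔV = S × A × Δh = 0.001628 × 2.71 × 10^8 m² × 49.3 m = 2.174 × 10^7 m³
ΔV = 2.174 × 10^7 m³ = 17630 acre-ft

ΔV ≈ 17600 acre-ft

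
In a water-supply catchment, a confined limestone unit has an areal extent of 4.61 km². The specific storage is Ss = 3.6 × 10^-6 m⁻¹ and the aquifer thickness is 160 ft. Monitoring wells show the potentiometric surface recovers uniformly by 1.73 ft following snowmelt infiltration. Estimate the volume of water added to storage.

b = 160 ft = 48.77 m
S = Ss × b = 3.6 × 10^-6 m⁻¹ × 48.77 m = 1.756 × 10^-4
A = 4.61 km² = 4.61 × 10^6 m²
Δh = 1.73 ft = 0.5273 m
ΔV = S × A × Δh = 1.756 × 10^-4 × 4.61 × 10^6 m² × 0.5273 m = 426.8 m³

ΔV ≈ 427 m³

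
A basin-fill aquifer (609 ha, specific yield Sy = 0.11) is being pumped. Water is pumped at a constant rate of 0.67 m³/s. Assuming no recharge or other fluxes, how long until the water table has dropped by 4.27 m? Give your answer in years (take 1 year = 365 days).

t ≈ 0.135 years

A = 609 ha = 6.09 × 10^6 m²
ΔV = Sy × A × Δh = 0.11 × 6.09 × 10^6 × 4.27 = 2.86 × 10^6 m³
Q = 0.67 m³/s = 57890 m³/d
t = ΔV / Q = 2.86 × 10^6 m³ / 57890 m³/d = 49.41 d
t = 49.41 d ≈ 0.1354 years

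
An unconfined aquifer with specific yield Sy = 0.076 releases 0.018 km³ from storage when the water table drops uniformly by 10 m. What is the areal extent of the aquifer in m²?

A ≈ 2.37 × 10^7 m²

ΔV = 0.018 km³ = 1.8 × 10^7 m³
A = ΔV / (Sy × Δh) = 1.8 × 10^7 / (0.076 × 10) = 2.368 × 10^7 m²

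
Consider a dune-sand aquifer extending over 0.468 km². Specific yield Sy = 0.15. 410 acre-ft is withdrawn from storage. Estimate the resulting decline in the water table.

A = 0.468 km² = 4.68 × 10^5 m²
ΔV = 410 acre-ft = 5.057 × 10^5 m³
Δh = ΔV / (Sy × A) = 5.057 × 10^5 m³ / (0.15 × 4.68 × 10^5 m²) = 7.204 m

Δh ≈ 7.2 m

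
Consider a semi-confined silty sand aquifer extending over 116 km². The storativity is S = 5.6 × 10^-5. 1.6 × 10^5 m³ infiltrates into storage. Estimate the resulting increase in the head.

Δh ≈ 24.6 m

A = 116 km² = 1.16 × 10^8 m²
Δh = ΔV / (S × A) = 1.6 × 10^5 m³ / (5.6 × 10^-5 × 1.16 × 10^8 m²) = 24.63 m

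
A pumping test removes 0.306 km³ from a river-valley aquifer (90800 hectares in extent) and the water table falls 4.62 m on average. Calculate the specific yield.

Sy ≈ 0.073

A = 90800 hectares = 9.08 × 10^8 m²
ΔV = 0.306 km³ = 3.06 × 10^8 m³
Sy = ΔV / (A × Δh) = 3.06 × 10^8 m³ / (9.08 × 10^8 m² × 4.62 m) = 0.07294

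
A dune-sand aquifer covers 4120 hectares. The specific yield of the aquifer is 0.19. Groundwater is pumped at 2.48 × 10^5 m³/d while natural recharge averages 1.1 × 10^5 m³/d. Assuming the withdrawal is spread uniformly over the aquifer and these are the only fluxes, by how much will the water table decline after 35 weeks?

A = 4120 hectares = 4.12 × 10^7 m²
Net abstraction = 2.48 × 10^5 − 1.1 × 10^5 = 1.38 × 10^5 m³/d
t = 35 weeks = 245 d
ΔV = Q × t = 1.38 × 10^5 m³/d × 245 d = 3.381 × 10^7 m³
Δh = ΔV / (Sy × A) = 3.381 × 10^7 / (0.19 × 4.12 × 10^7) = 4.319 m

Δh ≈ 4.32 m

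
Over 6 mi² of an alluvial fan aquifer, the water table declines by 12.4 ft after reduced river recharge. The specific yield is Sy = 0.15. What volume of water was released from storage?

ΔV ≈ 8.81 × 10^6 m³

A = 6 mi² = 1.554 × 10^7 m²
Δh = 12.4 ft = 3.78 m
ΔV = Sy × A × Δh = 0.15 × 1.554 × 10^7 m² × 3.78 m = 8.81 × 10^6 m³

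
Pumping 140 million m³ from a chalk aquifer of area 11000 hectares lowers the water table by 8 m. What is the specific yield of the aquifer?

Sy ≈ 0.16

A = 11000 hectares = 1.1 × 10^8 m²
ΔV = 140 million m³ = 1.4 × 10^8 m³
Sy = ΔV / (A × Δh) = 1.4 × 10^8 m³ / (1.1 × 10^8 m² × 8 m) = 0.1591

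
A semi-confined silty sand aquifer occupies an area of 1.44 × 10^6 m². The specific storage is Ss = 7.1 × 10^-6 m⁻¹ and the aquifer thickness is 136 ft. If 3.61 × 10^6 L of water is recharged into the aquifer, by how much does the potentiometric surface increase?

Δh ≈ 8.52 m

b = 136 ft = 41.45 m
S = Ss × b = 7.1 × 10^-6 m⁻¹ × 41.45 m = 2.943 × 10^-4
ΔV = 3.61 × 10^6 L = 3610 m³
Δh = ΔV / (S × A) = 3610 m³ / (2.943 × 10^-4 × 1.44 × 10^6 m²) = 8.518 m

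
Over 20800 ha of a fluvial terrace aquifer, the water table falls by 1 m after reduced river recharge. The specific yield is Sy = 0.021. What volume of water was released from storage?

A = 20800 ha = 2.08 × 10^8 m²
ΔV = Sy × A × Δh = 0.021 × 2.08 × 10^8 m² × 1 m = 4.368 × 10^6 m³

ΔV ≈ 4.37 × 10^6 m³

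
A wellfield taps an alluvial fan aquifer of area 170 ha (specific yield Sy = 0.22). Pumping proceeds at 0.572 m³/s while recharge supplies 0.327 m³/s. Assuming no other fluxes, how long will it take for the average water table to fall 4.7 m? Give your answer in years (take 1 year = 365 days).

A = 170 ha = 1.7 × 10^6 m²
ΔV = Sy × A × Δh = 0.22 × 1.7 × 10^6 × 4.7 = 1.758 × 10^6 m³
Net withdrawal = 0.572 − 0.327 = 0.245 m³/s = 21170 m³/d
t = ΔV / Q = 1.758 × 10^6 m³ / 21170 m³/d = 83.04 d
t = 83.04 d ≈ 0.2275 years

t ≈ 0.228 years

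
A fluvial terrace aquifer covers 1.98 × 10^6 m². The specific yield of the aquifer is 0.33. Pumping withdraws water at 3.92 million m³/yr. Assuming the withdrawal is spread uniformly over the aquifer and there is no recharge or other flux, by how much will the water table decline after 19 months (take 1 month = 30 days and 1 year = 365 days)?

Q = 3.92 million m³/yr = 10740 m³/d
t = 19 months = 570 d
ΔV = Q × t = 10740 m³/d × 570 d = 6.122 × 10^6 m³
Δh = ΔV / (Sy × A) = 6.122 × 10^6 / (0.33 × 1.98 × 10^6) = 9.369 m

Δh ≈ 9.37 m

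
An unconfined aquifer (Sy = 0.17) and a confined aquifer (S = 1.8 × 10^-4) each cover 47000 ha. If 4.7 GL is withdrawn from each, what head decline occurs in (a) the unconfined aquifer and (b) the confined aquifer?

Δh_u ≈ 0.0588 m; Δh_c ≈ 55.6 m

A = 47000 ha = 4.7 × 10^8 m²
ΔV = 4.7 GL = 4.7 × 10^6 m³
Unconfined: Δh_u = ΔV/(Sy·A) = 4.7 × 10^6/(0.17 × 4.7 × 10^8) = 0.05882 m
Confined: Δh_c = ΔV/(S·A) = 4.7 × 10^6/(1.8 × 10^-4 × 4.7 × 10^8) = 55.56 m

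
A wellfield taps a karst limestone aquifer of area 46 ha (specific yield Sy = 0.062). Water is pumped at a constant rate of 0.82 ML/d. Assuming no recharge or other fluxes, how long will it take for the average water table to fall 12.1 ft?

t ≈ 128 days

A = 46 ha = 4.6 × 10^5 m²
Δh = 12.1 ft = 3.688 m
ΔV = Sy × A × Δh = 0.062 × 4.6 × 10^5 × 3.688 = 1.052 × 10^5 m³
Q = 0.82 ML/d = 820 m³/d
t = ΔV / Q = 1.052 × 10^5 m³ / 820 m³/d = 128.3 d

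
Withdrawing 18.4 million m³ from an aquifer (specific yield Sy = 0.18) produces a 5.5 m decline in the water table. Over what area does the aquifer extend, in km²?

ΔV = 18.4 million m³ = 1.84 × 10^7 m³
A = ΔV / (Sy × Δh) = 1.84 × 10^7 / (0.18 × 5.5) = 1.859 × 10^7 m²
A = 1.859 × 10^7 m² = 18.59 km²

A ≈ 18.6 km²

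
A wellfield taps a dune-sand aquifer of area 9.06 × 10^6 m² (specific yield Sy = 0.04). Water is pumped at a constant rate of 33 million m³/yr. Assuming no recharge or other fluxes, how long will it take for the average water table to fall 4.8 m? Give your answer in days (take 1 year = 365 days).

t ≈ 19.2 days

ΔV = Sy × A × Δh = 0.04 × 9.06 × 10^6 × 4.8 = 1.74 × 10^6 m³
Q = 33 million m³/yr = 90410 m³/d
t = ΔV / Q = 1.74 × 10^6 m³ / 90410 m³/d = 19.24 d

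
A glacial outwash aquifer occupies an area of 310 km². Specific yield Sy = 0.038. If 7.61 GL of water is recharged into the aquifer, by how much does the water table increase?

Δh ≈ 0.646 m

A = 310 km² = 3.1 × 10^8 m²
ΔV = 7.61 GL = 7.61 × 10^6 m³
Δh = ΔV / (Sy × A) = 7.61 × 10^6 m³ / (0.038 × 3.1 × 10^8 m²) = 0.646 m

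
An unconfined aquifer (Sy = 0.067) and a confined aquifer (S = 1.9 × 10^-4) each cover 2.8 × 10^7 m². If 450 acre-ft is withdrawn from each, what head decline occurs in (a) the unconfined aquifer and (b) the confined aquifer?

Δh_u ≈ 0.296 m; Δh_c ≈ 104 m

ΔV = 450 acre-ft = 5.551 × 10^5 m³
Unconfined: Δh_u = ΔV/(Sy·A) = 5.551 × 10^5/(0.067 × 2.8 × 10^7) = 0.2959 m
Confined: Δh_c = ΔV/(S·A) = 5.551 × 10^5/(1.9 × 10^-4 × 2.8 × 10^7) = 104.3 m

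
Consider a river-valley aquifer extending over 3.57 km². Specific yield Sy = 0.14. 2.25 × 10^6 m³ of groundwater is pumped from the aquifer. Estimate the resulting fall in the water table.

A = 3.57 km² = 3.57 × 10^6 m²
Δh = ΔV / (Sy × A) = 2.25 × 10^6 m³ / (0.14 × 3.57 × 10^6 m²) = 4.502 m

Δh ≈ 4.5 m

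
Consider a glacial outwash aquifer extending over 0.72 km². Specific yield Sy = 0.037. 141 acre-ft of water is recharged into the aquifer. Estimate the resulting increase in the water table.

Δh ≈ 6.53 m

A = 0.72 km² = 7.2 × 10^5 m²
ΔV = 141 acre-ft = 1.739 × 10^5 m³
Δh = ΔV / (Sy × A) = 1.739 × 10^5 m³ / (0.037 × 7.2 × 10^5 m²) = 6.529 m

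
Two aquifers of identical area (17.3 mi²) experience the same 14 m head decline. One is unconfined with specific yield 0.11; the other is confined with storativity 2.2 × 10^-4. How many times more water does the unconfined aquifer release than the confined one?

ΔV_u / ΔV_c ≈ 500

A = 17.3 mi² = 4.481 × 10^7 m²
Unconfined: ΔV_u = Sy × A × Δh = 0.11 × 4.481 × 10^7 × 14 = 6.9 × 10^7 m³
Confined: ΔV_c = S × A × Δh = 2.2 × 10^-4 × 4.481 × 10^7 × 14 = 1.38 × 10^5 m³
Ratio = ΔV_u / ΔV_c = Sy / S = 0.11 / 2.2 × 10^-4 = 500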